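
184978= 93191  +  91787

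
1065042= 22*48411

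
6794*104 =706576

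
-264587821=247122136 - 511709957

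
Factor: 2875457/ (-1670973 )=- 3^ (-1)*13^1*23^ (-1 )*61^( - 1)*373^1*397^( - 1 )*593^1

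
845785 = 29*29165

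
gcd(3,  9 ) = 3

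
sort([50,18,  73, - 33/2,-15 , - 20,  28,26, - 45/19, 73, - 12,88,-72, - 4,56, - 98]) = [  -  98,- 72, - 20, - 33/2, - 15,- 12, -4,-45/19,18,26, 28,50, 56,73,73,88 ]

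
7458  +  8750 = 16208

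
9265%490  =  445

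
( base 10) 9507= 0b10010100100011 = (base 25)f57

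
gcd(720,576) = 144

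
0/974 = 0 =0.00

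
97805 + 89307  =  187112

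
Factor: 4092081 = 3^1*7^1*194861^1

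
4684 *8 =37472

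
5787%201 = 159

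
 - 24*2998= - 71952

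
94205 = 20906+73299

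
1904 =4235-2331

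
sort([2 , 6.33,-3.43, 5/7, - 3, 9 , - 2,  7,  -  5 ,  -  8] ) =[ - 8, - 5, - 3.43,-3,-2,  5/7,2, 6.33,  7 , 9]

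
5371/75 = 5371/75 = 71.61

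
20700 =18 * 1150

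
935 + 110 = 1045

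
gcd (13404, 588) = 12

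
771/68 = 11 + 23/68 = 11.34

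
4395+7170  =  11565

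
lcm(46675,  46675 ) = 46675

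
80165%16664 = 13509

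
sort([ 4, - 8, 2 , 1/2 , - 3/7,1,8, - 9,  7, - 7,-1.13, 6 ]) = [ - 9 , - 8, - 7, - 1.13, - 3/7, 1/2, 1,  2 , 4 , 6,  7,8] 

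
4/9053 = 4/9053=0.00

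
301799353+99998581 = 401797934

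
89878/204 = 44939/102 = 440.58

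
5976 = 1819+4157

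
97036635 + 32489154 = 129525789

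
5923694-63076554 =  - 57152860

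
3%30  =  3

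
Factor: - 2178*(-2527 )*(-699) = -3847160394 = - 2^1*3^3*  7^1*11^2 * 19^2*233^1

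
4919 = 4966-47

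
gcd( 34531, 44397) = 4933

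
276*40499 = 11177724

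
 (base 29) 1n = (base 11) 48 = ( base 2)110100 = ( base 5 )202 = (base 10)52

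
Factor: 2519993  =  7^1 * 599^1*601^1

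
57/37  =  1 + 20/37 = 1.54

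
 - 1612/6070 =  - 1 + 2229/3035 =-  0.27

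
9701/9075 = 9701/9075=1.07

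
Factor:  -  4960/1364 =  -40/11 = -2^3*5^1 *11^(-1) 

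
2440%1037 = 366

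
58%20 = 18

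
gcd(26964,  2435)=1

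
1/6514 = 1/6514 = 0.00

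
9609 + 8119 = 17728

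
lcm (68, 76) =1292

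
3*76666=229998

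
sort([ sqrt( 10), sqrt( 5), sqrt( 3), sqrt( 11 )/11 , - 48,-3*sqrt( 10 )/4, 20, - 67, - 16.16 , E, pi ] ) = [-67,-48,- 16.16 , - 3*sqrt( 10 )/4, sqrt (11)/11,  sqrt( 3),sqrt( 5),E,  pi, sqrt( 10), 20]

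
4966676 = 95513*52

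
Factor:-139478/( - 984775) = 2^1*5^( - 2) * 11^( - 1)*3581^( - 1)*69739^1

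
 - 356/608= -1 + 63/152 = -0.59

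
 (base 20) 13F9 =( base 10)9509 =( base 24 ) gc5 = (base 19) 1769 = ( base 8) 22445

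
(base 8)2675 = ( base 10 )1469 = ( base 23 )2hk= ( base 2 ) 10110111101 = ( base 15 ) 67E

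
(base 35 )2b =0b1010001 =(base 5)311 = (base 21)3i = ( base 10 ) 81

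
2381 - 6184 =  - 3803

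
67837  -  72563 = -4726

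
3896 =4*974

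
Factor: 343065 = 3^1*5^1* 22871^1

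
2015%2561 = 2015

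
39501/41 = 39501/41 = 963.44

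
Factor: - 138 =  - 2^1*3^1*23^1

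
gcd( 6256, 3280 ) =16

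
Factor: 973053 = 3^4 * 41^1*293^1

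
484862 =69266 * 7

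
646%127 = 11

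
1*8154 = 8154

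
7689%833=192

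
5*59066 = 295330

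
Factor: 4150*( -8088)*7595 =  - 2^4*3^1 *5^3*7^2*31^1*83^1 * 337^1 = - 254927694000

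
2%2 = 0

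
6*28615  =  171690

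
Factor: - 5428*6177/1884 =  - 2794063/157 = - 23^1*29^1*59^1*71^1*157^( - 1) 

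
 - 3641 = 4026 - 7667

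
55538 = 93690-38152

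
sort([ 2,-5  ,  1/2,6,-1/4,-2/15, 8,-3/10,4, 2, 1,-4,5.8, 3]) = [  -  5, - 4, - 3/10,-1/4, - 2/15, 1/2, 1, 2 , 2,3,4, 5.8, 6, 8 ]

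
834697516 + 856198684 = 1690896200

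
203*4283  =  869449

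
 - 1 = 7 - 8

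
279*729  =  203391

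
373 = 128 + 245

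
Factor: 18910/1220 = 2^( - 1 )*31^1 = 31/2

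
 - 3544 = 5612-9156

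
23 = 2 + 21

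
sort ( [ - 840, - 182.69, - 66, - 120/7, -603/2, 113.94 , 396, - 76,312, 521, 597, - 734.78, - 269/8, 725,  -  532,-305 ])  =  [  -  840, - 734.78, - 532,-305,-603/2, - 182.69, - 76,  -  66,-269/8 , - 120/7, 113.94,  312, 396, 521, 597,725] 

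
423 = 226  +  197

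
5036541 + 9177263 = 14213804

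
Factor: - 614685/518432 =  - 2^( - 5)*3^1*5^1 * 17^ ( - 1)*43^1 = -  645/544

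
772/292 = 2 + 47/73=2.64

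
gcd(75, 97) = 1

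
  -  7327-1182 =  - 8509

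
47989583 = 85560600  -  37571017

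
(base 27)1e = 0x29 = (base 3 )1112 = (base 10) 41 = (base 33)18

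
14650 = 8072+6578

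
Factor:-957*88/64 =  - 10527/8 = - 2^( - 3)*3^1*11^2*29^1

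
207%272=207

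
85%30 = 25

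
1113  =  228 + 885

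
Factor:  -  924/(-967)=2^2*3^1*7^1*11^1*967^( - 1 ) 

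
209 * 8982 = 1877238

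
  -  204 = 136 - 340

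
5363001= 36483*147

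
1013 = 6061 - 5048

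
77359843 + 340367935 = 417727778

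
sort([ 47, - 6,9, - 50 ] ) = [ - 50, - 6 , 9, 47]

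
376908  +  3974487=4351395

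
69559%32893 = 3773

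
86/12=7 + 1/6 =7.17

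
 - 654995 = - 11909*55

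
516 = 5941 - 5425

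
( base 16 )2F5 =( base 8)1365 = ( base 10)757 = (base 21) 1F1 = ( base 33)MV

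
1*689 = 689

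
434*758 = 328972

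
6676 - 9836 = - 3160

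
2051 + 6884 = 8935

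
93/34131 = 1/367  =  0.00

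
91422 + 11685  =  103107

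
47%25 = 22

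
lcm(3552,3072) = 113664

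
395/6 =395/6 = 65.83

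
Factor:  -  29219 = -61^1*479^1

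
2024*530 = 1072720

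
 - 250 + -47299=  -  47549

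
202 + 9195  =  9397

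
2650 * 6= 15900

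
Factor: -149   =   - 149^1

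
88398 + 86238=174636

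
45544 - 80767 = -35223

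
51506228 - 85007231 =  - 33501003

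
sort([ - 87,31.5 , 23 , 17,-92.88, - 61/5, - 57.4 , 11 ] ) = [  -  92.88, - 87, - 57.4, - 61/5, 11, 17, 23,31.5 ] 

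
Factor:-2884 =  - 2^2*7^1 * 103^1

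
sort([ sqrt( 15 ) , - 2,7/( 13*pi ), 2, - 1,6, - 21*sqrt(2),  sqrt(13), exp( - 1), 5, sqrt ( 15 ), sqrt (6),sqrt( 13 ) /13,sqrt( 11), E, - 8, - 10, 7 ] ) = [ - 21*sqrt( 2), - 10, - 8,  -  2, - 1, 7/( 13*pi), sqrt( 13)/13, exp(-1) , 2, sqrt( 6), E, sqrt( 11 ), sqrt(13),sqrt( 15),sqrt( 15 ), 5, 6, 7 ]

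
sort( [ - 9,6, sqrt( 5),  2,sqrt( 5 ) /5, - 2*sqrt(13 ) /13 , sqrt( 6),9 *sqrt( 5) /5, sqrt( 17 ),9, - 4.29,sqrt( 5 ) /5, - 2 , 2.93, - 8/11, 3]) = [ - 9, - 4.29,  -  2,- 8/11, - 2*sqrt( 13)/13,sqrt( 5 ) /5,sqrt( 5)/5, 2,sqrt(5 ), sqrt(6 ), 2.93 , 3,9*sqrt( 5 ) /5,sqrt (17 ), 6, 9]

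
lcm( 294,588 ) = 588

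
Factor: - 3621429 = - 3^5*7^1*2129^1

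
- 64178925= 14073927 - 78252852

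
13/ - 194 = - 1 + 181/194 = - 0.07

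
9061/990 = 9061/990 = 9.15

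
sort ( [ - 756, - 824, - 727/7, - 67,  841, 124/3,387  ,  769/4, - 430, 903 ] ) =[ - 824, - 756, - 430, - 727/7,  -  67, 124/3,  769/4,387, 841, 903] 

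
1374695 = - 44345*(-31) 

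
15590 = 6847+8743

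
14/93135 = 2/13305 = 0.00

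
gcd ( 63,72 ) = 9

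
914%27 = 23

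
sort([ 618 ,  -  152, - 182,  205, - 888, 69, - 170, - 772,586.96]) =[ - 888 , - 772, - 182, - 170, - 152,  69, 205,586.96,  618] 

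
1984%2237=1984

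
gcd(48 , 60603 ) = 3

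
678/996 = 113/166 =0.68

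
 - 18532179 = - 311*59589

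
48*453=21744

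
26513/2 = 26513/2 = 13256.50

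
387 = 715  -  328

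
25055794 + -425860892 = - 400805098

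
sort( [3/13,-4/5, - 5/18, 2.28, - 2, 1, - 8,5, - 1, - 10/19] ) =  [-8 , - 2, - 1, - 4/5, - 10/19, - 5/18,  3/13,1,2.28, 5] 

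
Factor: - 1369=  - 37^2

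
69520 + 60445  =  129965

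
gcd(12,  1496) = 4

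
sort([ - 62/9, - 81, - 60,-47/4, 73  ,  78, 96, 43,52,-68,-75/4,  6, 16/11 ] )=[ - 81, - 68, - 60,-75/4, - 47/4, - 62/9,  16/11, 6, 43, 52,73, 78, 96 ]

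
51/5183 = 51/5183 = 0.01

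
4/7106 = 2/3553 =0.00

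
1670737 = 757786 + 912951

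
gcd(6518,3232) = 2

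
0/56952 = 0=0.00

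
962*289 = 278018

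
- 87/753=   -  1 + 222/251 = - 0.12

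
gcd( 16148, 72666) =8074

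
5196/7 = 742 + 2/7 = 742.29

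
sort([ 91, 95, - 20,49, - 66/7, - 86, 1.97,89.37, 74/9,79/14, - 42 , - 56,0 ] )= [ - 86,-56,-42, - 20, - 66/7, 0, 1.97, 79/14, 74/9 , 49, 89.37,91, 95]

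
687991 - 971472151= - 970784160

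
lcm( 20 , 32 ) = 160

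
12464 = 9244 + 3220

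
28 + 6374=6402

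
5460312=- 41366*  (  -  132) 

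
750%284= 182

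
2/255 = 2/255 = 0.01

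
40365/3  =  13455 = 13455.00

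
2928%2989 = 2928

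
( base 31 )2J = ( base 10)81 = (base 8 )121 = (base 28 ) 2P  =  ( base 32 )2H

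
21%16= 5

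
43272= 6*7212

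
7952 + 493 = 8445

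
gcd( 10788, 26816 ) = 4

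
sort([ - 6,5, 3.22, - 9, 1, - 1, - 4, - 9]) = [ - 9, - 9, - 6, - 4,  -  1, 1, 3.22, 5 ] 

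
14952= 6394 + 8558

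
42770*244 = 10435880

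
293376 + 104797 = 398173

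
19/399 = 1/21 = 0.05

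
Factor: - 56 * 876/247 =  - 49056/247  =  - 2^5*3^1*7^1*13^ ( - 1 )* 19^ ( -1)*73^1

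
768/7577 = 768/7577= 0.10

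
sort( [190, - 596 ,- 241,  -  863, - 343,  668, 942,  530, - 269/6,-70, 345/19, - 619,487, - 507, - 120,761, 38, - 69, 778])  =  [ - 863,-619, - 596, - 507,  -  343, - 241,-120 ,-70, - 69, - 269/6,345/19,38,  190, 487,530,668,  761,778, 942] 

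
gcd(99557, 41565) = 1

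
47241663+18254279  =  65495942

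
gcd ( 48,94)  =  2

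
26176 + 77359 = 103535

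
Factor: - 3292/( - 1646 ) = 2 = 2^1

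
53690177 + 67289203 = 120979380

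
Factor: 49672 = 2^3*7^1*887^1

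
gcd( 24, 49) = 1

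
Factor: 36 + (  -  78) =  - 42= - 2^1 *3^1*7^1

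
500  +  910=1410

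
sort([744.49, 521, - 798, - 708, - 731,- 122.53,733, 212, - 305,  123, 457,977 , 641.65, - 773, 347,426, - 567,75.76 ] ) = [ - 798, -773, - 731, - 708, - 567,-305, - 122.53, 75.76, 123,212, 347,  426,457,521, 641.65, 733,744.49 , 977 ] 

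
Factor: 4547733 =3^1*61^1*24851^1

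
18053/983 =18053/983 =18.37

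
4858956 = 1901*2556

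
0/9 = 0= 0.00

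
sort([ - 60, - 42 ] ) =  [ - 60, - 42]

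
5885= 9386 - 3501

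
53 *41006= 2173318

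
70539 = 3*23513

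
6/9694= 3/4847 =0.00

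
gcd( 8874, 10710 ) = 306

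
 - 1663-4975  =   - 6638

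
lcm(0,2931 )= 0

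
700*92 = 64400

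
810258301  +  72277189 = 882535490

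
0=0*93118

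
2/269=2/269 = 0.01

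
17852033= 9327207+8524826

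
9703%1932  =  43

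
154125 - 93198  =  60927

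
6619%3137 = 345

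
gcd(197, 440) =1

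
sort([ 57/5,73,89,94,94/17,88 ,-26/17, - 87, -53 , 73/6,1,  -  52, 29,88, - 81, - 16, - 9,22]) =[ - 87, - 81,-53, - 52, - 16, - 9, - 26/17,1, 94/17,  57/5,73/6,22, 29,73, 88, 88,  89,94]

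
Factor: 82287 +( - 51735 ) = 30552=2^3*3^1*19^1*67^1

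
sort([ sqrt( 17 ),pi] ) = [ pi, sqrt(17)]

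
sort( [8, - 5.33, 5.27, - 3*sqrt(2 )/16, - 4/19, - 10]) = [  -  10,-5.33, - 3*sqrt(  2 ) /16, - 4/19,  5.27, 8]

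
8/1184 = 1/148 = 0.01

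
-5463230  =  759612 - 6222842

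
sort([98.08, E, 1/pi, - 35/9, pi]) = [ - 35/9,1/pi, E,pi,98.08]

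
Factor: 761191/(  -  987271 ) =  - 37^ ( - 1 )*  71^2*151^1 * 26683^(-1 ) 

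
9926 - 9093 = 833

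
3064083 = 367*8349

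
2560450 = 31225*82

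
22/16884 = 11/8442 = 0.00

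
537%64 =25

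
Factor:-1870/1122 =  - 5/3 = - 3^( - 1 )*5^1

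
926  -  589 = 337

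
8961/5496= 2987/1832 = 1.63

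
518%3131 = 518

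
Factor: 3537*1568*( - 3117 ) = -17286931872 = - 2^5*3^4*7^2*131^1*1039^1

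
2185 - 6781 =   -  4596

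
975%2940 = 975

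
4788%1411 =555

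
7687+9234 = 16921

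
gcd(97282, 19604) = 2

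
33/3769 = 33/3769 = 0.01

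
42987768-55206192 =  - 12218424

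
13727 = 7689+6038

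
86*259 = 22274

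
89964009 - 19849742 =70114267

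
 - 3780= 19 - 3799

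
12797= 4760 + 8037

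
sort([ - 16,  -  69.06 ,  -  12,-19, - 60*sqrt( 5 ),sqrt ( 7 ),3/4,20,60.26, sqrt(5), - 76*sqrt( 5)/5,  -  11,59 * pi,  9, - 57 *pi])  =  [  -  57 * pi, - 60*sqrt( 5),-69.06, - 76 * sqrt( 5 ) /5,  -  19,-16, - 12, - 11 , 3/4,  sqrt(5 ), sqrt(7 ),9, 20,  60.26, 59 * pi] 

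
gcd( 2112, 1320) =264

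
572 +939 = 1511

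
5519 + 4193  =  9712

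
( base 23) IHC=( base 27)dgg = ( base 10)9925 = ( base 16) 26c5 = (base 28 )cid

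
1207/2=1207/2  =  603.50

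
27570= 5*5514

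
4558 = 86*53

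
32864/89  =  32864/89 = 369.26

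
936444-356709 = 579735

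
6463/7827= 6463/7827 = 0.83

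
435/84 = 5 + 5/28  =  5.18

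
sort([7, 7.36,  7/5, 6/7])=[ 6/7 , 7/5, 7, 7.36]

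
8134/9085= 8134/9085 = 0.90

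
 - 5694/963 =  - 1898/321 = -  5.91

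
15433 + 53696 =69129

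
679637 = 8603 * 79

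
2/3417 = 2/3417 = 0.00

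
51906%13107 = 12585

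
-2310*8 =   -  18480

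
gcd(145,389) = 1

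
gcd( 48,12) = 12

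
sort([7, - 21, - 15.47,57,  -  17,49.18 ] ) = [ - 21 , - 17,-15.47, 7, 49.18,57]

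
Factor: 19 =19^1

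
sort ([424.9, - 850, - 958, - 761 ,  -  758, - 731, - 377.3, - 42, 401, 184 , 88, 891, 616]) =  [  -  958, - 850,- 761, - 758, - 731, - 377.3, - 42, 88 , 184,401, 424.9,616, 891]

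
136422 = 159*858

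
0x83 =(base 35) 3q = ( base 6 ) 335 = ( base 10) 131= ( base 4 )2003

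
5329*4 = 21316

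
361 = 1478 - 1117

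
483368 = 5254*92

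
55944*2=111888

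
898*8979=8063142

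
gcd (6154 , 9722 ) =2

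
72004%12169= 11159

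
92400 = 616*150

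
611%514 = 97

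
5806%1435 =66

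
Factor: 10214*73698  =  2^2*3^1*71^1 * 173^1*5107^1=752751372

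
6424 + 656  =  7080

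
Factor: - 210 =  - 2^1*3^1*5^1*7^1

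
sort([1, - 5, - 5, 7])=[ - 5,  -  5,1,7 ] 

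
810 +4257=5067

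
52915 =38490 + 14425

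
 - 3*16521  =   - 49563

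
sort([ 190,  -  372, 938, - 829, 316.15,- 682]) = [  -  829, - 682, - 372,190, 316.15,938]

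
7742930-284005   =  7458925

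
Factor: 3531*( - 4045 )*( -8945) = 3^1* 5^2*11^1*107^1 * 809^1*1789^1 = 127760495775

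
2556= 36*71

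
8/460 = 2/115=0.02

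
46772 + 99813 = 146585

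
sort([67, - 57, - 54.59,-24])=[-57, -54.59,- 24,67 ]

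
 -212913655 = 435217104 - 648130759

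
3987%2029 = 1958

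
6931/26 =266 + 15/26  =  266.58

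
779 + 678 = 1457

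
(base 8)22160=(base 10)9328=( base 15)2B6D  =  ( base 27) CLD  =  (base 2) 10010001110000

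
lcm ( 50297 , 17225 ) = 1257425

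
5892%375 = 267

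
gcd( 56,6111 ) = 7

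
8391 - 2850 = 5541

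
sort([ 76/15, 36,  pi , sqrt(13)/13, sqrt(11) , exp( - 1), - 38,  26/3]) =[- 38, sqrt ( 13)/13,exp( - 1 ) , pi,sqrt(11 ), 76/15,26/3, 36]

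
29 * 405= 11745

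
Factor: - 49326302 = -2^1*137^1 * 180023^1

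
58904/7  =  58904/7 = 8414.86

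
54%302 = 54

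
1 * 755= 755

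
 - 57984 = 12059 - 70043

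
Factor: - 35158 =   -  2^1*17579^1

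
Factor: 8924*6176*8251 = 2^7*23^1*37^1 * 97^1 * 193^1*223^1 = 454750762624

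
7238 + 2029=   9267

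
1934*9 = 17406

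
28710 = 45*638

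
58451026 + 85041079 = 143492105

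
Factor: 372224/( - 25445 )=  - 512/35 = - 2^9*5^(-1 )*7^(-1)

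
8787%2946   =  2895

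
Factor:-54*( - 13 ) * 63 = 44226 = 2^1*3^5*7^1*13^1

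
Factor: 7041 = 3^1 * 2347^1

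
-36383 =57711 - 94094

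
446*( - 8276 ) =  - 3691096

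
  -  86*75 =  - 6450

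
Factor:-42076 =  - 2^2*67^1*157^1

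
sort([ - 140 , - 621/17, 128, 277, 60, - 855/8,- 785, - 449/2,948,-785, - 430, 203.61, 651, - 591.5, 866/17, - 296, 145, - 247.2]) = [ - 785 ,  -  785, - 591.5, - 430, - 296, - 247.2, - 449/2,  -  140 , - 855/8,- 621/17,866/17 , 60,128,145, 203.61, 277,  651 , 948] 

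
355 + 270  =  625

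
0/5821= 0=0.00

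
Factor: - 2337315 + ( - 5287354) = -13^1*47^1*12479^1 = - 7624669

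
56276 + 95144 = 151420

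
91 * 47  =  4277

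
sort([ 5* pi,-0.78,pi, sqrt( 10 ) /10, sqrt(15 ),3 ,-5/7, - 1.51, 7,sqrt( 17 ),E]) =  [-1.51, - 0.78,-5/7,sqrt(10)/10,E,3,pi,sqrt( 15 ),sqrt( 17), 7,5*pi]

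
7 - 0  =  7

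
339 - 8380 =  - 8041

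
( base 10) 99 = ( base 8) 143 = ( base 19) 54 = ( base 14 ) 71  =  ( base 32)33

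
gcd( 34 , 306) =34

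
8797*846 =7442262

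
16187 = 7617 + 8570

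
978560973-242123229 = 736437744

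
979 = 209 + 770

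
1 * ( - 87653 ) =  - 87653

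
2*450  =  900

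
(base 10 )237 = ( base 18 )d3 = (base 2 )11101101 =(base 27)8L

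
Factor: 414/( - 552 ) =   -  3/4 = - 2^(-2)*3^1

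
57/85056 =19/28352= 0.00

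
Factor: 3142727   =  7^1*269^1*1669^1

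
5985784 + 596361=6582145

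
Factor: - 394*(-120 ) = 2^4*3^1*5^1* 197^1 = 47280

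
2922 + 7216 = 10138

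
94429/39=2421+10/39= 2421.26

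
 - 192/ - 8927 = 192/8927 = 0.02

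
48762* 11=536382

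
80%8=0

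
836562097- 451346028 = 385216069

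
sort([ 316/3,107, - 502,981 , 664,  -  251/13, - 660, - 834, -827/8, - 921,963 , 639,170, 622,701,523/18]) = [  -  921, - 834,-660 , - 502, - 827/8, - 251/13,523/18,316/3, 107, 170, 622, 639,664,701,963, 981 ]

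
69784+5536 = 75320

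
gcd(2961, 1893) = 3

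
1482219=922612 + 559607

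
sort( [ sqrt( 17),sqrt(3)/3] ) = [ sqrt( 3 )/3, sqrt( 17)] 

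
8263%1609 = 218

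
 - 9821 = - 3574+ - 6247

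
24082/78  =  308 + 29/39 = 308.74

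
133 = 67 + 66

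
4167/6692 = 4167/6692 = 0.62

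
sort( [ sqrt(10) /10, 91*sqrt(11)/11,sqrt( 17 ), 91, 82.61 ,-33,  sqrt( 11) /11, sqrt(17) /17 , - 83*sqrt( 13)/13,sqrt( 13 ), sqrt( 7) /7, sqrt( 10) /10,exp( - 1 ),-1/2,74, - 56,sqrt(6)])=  [ - 56, - 33, -83 * sqrt( 13)/13,-1/2, sqrt( 17) /17,sqrt( 11)/11 , sqrt( 10)/10, sqrt( 10)/10, exp( - 1 ),sqrt(7 ) /7, sqrt(6), sqrt (13), sqrt( 17 ), 91*sqrt( 11) /11,74, 82.61 , 91]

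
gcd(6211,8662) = 1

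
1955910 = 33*59270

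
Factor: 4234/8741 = 2^1*29^1*73^1*8741^( - 1 ) 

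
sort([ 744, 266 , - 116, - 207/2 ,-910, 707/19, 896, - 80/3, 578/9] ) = [  -  910,-116, - 207/2, - 80/3, 707/19,  578/9, 266, 744, 896]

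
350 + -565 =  - 215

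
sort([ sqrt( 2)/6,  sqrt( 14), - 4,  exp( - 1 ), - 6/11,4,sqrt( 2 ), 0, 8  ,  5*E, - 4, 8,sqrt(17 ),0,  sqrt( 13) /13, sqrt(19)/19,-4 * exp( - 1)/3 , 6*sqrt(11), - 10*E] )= [ - 10  *  E, - 4,-4, -6/11,-4 * exp( - 1)/3,0, 0, sqrt(19)/19, sqrt( 2) /6, sqrt (13 ) /13,  exp( - 1), sqrt(2),sqrt(14), 4, sqrt (17), 8,8 , 5*E,6 * sqrt( 11) ]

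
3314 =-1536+4850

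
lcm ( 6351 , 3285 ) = 95265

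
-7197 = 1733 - 8930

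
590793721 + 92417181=683210902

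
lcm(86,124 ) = 5332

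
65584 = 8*8198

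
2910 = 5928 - 3018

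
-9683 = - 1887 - 7796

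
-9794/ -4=2448  +  1/2  =  2448.50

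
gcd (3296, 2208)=32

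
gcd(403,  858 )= 13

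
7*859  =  6013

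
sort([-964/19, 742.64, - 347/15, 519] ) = [-964/19 , - 347/15, 519, 742.64] 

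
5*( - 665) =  - 3325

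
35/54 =35/54 =0.65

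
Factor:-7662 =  - 2^1*3^1 * 1277^1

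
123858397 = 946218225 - 822359828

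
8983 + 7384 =16367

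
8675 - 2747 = 5928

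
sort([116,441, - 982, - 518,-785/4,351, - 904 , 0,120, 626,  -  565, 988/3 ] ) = [ - 982,-904, - 565, -518, - 785/4, 0,  116, 120,988/3 , 351, 441 , 626]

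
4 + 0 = 4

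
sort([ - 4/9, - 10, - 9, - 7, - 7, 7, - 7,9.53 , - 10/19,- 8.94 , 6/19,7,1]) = [-10, - 9, - 8.94, - 7, - 7, - 7,  -  10/19, - 4/9,  6/19, 1, 7, 7,9.53]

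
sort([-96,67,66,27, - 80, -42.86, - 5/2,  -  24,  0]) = [  -  96, - 80,  -  42.86, - 24, - 5/2,0,27,  66, 67]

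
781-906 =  - 125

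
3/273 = 1/91 = 0.01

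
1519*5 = 7595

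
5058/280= 2529/140  =  18.06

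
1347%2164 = 1347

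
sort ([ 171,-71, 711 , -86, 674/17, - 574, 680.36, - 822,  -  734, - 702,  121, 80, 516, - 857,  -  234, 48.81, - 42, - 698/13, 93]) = [ - 857, - 822, - 734,- 702, - 574, - 234, - 86, - 71, - 698/13,  -  42, 674/17, 48.81,80, 93, 121,  171, 516,680.36, 711 ] 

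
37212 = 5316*7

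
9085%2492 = 1609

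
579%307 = 272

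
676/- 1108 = - 1 + 108/277= - 0.61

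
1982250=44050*45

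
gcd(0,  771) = 771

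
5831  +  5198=11029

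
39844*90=3585960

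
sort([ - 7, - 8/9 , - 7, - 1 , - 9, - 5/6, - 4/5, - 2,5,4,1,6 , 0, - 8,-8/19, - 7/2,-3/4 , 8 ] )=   [ - 9,-8, -7, - 7, - 7/2, - 2,-1,-8/9, - 5/6, - 4/5, - 3/4, - 8/19,0,1,4, 5,6,8 ]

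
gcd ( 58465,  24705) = 5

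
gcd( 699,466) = 233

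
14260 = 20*713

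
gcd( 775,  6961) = 1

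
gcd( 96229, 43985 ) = 1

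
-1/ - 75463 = 1/75463=0.00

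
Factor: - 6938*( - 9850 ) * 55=2^2*5^3*11^1 *197^1*3469^1=3758661500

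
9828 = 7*1404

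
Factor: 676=2^2 * 13^2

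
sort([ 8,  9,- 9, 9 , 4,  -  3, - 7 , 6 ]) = [-9,- 7, - 3,4,6,  8,9, 9]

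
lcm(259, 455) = 16835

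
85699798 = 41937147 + 43762651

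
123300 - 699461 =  - 576161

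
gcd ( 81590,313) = 1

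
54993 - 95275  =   - 40282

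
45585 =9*5065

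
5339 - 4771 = 568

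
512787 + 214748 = 727535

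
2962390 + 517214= 3479604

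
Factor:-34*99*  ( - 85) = 286110  =  2^1*3^2*5^1*11^1 * 17^2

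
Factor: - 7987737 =- 3^1*509^1*5231^1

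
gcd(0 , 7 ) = 7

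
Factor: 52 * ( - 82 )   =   - 4264 = -2^3*13^1*41^1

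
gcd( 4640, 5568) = 928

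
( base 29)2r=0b1010101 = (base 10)85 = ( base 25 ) 3a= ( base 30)2P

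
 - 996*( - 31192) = 31067232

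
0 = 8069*0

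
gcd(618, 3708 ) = 618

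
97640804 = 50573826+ 47066978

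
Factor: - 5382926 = -2^1 *2691463^1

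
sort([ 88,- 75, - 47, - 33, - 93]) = [ - 93, - 75, - 47 , - 33, 88] 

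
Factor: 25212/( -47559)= -44/83 = - 2^2*11^1 * 83^( - 1)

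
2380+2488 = 4868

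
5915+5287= 11202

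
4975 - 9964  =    -  4989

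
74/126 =37/63 = 0.59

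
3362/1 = 3362 = 3362.00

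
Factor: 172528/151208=526/461=2^1*263^1*461^( - 1) 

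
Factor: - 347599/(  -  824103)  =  3^( - 2) * 17^1*23^1 * 103^( - 1) = 391/927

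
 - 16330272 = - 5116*3192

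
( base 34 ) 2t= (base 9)117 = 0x61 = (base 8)141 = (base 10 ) 97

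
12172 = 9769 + 2403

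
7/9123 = 7/9123 = 0.00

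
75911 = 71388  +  4523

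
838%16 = 6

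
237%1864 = 237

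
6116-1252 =4864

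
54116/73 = 741 + 23/73=741.32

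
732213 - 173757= 558456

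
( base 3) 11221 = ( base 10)133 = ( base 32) 45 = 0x85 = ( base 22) 61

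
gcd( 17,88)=1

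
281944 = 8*35243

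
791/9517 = 791/9517 = 0.08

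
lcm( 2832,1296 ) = 76464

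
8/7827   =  8/7827= 0.00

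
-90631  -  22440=-113071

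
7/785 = 7/785 = 0.01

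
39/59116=39/59116 = 0.00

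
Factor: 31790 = 2^1*5^1*11^1 * 17^2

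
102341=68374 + 33967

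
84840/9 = 28280/3 = 9426.67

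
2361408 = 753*3136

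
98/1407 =14/201 = 0.07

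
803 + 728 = 1531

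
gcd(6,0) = 6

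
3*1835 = 5505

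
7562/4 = 3781/2 = 1890.50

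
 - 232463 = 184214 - 416677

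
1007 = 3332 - 2325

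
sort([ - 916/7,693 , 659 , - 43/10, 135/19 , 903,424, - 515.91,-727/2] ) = [ - 515.91,-727/2,  -  916/7, - 43/10,135/19,  424, 659,693,903] 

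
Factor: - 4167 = -3^2*463^1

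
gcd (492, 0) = 492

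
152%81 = 71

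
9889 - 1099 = 8790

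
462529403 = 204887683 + 257641720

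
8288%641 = 596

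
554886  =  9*61654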